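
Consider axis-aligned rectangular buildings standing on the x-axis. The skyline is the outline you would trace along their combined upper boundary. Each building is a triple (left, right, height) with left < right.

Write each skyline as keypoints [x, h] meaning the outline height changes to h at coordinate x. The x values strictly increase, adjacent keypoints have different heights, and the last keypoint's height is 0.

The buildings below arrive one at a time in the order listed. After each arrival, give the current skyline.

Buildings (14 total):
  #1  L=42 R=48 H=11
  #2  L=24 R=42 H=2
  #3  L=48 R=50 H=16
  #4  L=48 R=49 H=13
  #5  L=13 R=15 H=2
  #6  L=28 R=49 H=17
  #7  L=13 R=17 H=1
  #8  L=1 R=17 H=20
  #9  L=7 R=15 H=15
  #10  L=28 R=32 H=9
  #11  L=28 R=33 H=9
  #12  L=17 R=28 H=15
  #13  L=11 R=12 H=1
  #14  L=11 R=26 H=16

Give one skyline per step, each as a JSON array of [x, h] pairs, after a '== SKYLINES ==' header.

== SKYLINES ==
[[42,11],[48,0]]
[[24,2],[42,11],[48,0]]
[[24,2],[42,11],[48,16],[50,0]]
[[24,2],[42,11],[48,16],[50,0]]
[[13,2],[15,0],[24,2],[42,11],[48,16],[50,0]]
[[13,2],[15,0],[24,2],[28,17],[49,16],[50,0]]
[[13,2],[15,1],[17,0],[24,2],[28,17],[49,16],[50,0]]
[[1,20],[17,0],[24,2],[28,17],[49,16],[50,0]]
[[1,20],[17,0],[24,2],[28,17],[49,16],[50,0]]
[[1,20],[17,0],[24,2],[28,17],[49,16],[50,0]]
[[1,20],[17,0],[24,2],[28,17],[49,16],[50,0]]
[[1,20],[17,15],[28,17],[49,16],[50,0]]
[[1,20],[17,15],[28,17],[49,16],[50,0]]
[[1,20],[17,16],[26,15],[28,17],[49,16],[50,0]]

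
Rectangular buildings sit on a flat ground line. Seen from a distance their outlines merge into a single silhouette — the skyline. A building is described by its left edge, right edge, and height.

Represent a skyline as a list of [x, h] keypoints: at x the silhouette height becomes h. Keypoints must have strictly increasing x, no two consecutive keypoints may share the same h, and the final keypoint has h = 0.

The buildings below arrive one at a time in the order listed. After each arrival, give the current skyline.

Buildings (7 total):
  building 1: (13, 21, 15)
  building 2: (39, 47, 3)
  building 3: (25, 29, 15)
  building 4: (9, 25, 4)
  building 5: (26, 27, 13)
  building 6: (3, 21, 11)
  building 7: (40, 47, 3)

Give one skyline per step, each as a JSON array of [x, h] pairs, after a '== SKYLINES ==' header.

== SKYLINES ==
[[13,15],[21,0]]
[[13,15],[21,0],[39,3],[47,0]]
[[13,15],[21,0],[25,15],[29,0],[39,3],[47,0]]
[[9,4],[13,15],[21,4],[25,15],[29,0],[39,3],[47,0]]
[[9,4],[13,15],[21,4],[25,15],[29,0],[39,3],[47,0]]
[[3,11],[13,15],[21,4],[25,15],[29,0],[39,3],[47,0]]
[[3,11],[13,15],[21,4],[25,15],[29,0],[39,3],[47,0]]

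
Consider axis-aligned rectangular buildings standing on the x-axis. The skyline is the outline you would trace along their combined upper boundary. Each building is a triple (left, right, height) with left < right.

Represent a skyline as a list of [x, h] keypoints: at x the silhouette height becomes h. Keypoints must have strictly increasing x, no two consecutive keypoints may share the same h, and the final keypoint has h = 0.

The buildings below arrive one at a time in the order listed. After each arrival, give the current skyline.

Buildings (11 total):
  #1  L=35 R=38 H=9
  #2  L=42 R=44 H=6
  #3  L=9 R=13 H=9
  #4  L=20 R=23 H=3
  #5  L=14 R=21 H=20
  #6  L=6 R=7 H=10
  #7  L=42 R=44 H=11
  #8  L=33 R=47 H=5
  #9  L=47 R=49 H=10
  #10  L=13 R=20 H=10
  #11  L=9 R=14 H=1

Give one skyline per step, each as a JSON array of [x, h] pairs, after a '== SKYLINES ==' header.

== SKYLINES ==
[[35,9],[38,0]]
[[35,9],[38,0],[42,6],[44,0]]
[[9,9],[13,0],[35,9],[38,0],[42,6],[44,0]]
[[9,9],[13,0],[20,3],[23,0],[35,9],[38,0],[42,6],[44,0]]
[[9,9],[13,0],[14,20],[21,3],[23,0],[35,9],[38,0],[42,6],[44,0]]
[[6,10],[7,0],[9,9],[13,0],[14,20],[21,3],[23,0],[35,9],[38,0],[42,6],[44,0]]
[[6,10],[7,0],[9,9],[13,0],[14,20],[21,3],[23,0],[35,9],[38,0],[42,11],[44,0]]
[[6,10],[7,0],[9,9],[13,0],[14,20],[21,3],[23,0],[33,5],[35,9],[38,5],[42,11],[44,5],[47,0]]
[[6,10],[7,0],[9,9],[13,0],[14,20],[21,3],[23,0],[33,5],[35,9],[38,5],[42,11],[44,5],[47,10],[49,0]]
[[6,10],[7,0],[9,9],[13,10],[14,20],[21,3],[23,0],[33,5],[35,9],[38,5],[42,11],[44,5],[47,10],[49,0]]
[[6,10],[7,0],[9,9],[13,10],[14,20],[21,3],[23,0],[33,5],[35,9],[38,5],[42,11],[44,5],[47,10],[49,0]]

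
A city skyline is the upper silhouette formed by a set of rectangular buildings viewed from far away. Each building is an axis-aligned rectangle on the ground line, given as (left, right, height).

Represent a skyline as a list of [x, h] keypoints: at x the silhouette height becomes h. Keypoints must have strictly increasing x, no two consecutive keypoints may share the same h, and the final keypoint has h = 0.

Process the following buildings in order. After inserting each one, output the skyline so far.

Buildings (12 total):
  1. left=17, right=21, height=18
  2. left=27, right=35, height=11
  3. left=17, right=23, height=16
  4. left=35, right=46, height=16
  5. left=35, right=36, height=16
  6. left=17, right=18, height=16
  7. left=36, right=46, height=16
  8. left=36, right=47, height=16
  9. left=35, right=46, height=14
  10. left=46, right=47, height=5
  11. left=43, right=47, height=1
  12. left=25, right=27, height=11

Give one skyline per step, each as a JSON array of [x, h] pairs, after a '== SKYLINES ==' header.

== SKYLINES ==
[[17,18],[21,0]]
[[17,18],[21,0],[27,11],[35,0]]
[[17,18],[21,16],[23,0],[27,11],[35,0]]
[[17,18],[21,16],[23,0],[27,11],[35,16],[46,0]]
[[17,18],[21,16],[23,0],[27,11],[35,16],[46,0]]
[[17,18],[21,16],[23,0],[27,11],[35,16],[46,0]]
[[17,18],[21,16],[23,0],[27,11],[35,16],[46,0]]
[[17,18],[21,16],[23,0],[27,11],[35,16],[47,0]]
[[17,18],[21,16],[23,0],[27,11],[35,16],[47,0]]
[[17,18],[21,16],[23,0],[27,11],[35,16],[47,0]]
[[17,18],[21,16],[23,0],[27,11],[35,16],[47,0]]
[[17,18],[21,16],[23,0],[25,11],[35,16],[47,0]]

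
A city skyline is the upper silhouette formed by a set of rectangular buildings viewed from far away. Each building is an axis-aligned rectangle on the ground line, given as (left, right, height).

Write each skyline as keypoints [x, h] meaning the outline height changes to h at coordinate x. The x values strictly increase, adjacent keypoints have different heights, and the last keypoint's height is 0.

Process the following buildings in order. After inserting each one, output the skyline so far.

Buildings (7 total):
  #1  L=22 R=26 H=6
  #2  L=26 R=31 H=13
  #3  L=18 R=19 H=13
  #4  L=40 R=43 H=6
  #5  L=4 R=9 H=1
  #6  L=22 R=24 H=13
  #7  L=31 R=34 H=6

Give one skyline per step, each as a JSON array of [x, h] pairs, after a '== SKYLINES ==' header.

== SKYLINES ==
[[22,6],[26,0]]
[[22,6],[26,13],[31,0]]
[[18,13],[19,0],[22,6],[26,13],[31,0]]
[[18,13],[19,0],[22,6],[26,13],[31,0],[40,6],[43,0]]
[[4,1],[9,0],[18,13],[19,0],[22,6],[26,13],[31,0],[40,6],[43,0]]
[[4,1],[9,0],[18,13],[19,0],[22,13],[24,6],[26,13],[31,0],[40,6],[43,0]]
[[4,1],[9,0],[18,13],[19,0],[22,13],[24,6],[26,13],[31,6],[34,0],[40,6],[43,0]]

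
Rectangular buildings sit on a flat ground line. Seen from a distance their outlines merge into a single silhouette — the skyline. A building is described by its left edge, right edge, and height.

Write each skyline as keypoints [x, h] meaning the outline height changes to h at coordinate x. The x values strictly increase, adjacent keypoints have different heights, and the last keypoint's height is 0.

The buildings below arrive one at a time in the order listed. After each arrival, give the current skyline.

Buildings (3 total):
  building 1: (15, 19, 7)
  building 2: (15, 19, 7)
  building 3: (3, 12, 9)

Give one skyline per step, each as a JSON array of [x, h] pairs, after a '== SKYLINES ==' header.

== SKYLINES ==
[[15,7],[19,0]]
[[15,7],[19,0]]
[[3,9],[12,0],[15,7],[19,0]]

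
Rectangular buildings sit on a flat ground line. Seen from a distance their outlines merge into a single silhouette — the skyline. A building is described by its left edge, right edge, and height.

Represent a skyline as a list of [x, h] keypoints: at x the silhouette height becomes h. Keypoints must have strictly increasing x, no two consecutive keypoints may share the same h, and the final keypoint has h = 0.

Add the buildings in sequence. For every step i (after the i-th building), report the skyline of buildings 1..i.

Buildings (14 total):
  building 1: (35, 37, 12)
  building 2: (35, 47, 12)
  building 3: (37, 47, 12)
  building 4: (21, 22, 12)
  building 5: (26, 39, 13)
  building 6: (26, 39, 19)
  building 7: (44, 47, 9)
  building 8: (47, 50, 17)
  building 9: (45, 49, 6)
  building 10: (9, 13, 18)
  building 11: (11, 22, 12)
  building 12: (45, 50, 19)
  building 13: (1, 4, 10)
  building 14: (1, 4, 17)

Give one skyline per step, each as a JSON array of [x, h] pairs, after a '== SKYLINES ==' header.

== SKYLINES ==
[[35,12],[37,0]]
[[35,12],[47,0]]
[[35,12],[47,0]]
[[21,12],[22,0],[35,12],[47,0]]
[[21,12],[22,0],[26,13],[39,12],[47,0]]
[[21,12],[22,0],[26,19],[39,12],[47,0]]
[[21,12],[22,0],[26,19],[39,12],[47,0]]
[[21,12],[22,0],[26,19],[39,12],[47,17],[50,0]]
[[21,12],[22,0],[26,19],[39,12],[47,17],[50,0]]
[[9,18],[13,0],[21,12],[22,0],[26,19],[39,12],[47,17],[50,0]]
[[9,18],[13,12],[22,0],[26,19],[39,12],[47,17],[50,0]]
[[9,18],[13,12],[22,0],[26,19],[39,12],[45,19],[50,0]]
[[1,10],[4,0],[9,18],[13,12],[22,0],[26,19],[39,12],[45,19],[50,0]]
[[1,17],[4,0],[9,18],[13,12],[22,0],[26,19],[39,12],[45,19],[50,0]]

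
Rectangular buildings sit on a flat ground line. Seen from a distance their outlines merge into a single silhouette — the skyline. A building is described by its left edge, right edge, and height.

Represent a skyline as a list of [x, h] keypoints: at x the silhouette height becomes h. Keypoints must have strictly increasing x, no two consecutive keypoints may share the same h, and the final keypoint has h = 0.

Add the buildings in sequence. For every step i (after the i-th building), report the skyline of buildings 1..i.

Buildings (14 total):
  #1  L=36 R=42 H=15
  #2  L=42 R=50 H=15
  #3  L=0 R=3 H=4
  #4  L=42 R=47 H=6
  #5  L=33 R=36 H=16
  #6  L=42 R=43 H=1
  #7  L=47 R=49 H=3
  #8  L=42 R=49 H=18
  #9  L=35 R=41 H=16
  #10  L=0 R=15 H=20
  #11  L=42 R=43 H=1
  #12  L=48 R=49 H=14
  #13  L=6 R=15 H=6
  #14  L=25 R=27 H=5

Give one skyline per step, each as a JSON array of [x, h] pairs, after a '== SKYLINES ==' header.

== SKYLINES ==
[[36,15],[42,0]]
[[36,15],[50,0]]
[[0,4],[3,0],[36,15],[50,0]]
[[0,4],[3,0],[36,15],[50,0]]
[[0,4],[3,0],[33,16],[36,15],[50,0]]
[[0,4],[3,0],[33,16],[36,15],[50,0]]
[[0,4],[3,0],[33,16],[36,15],[50,0]]
[[0,4],[3,0],[33,16],[36,15],[42,18],[49,15],[50,0]]
[[0,4],[3,0],[33,16],[41,15],[42,18],[49,15],[50,0]]
[[0,20],[15,0],[33,16],[41,15],[42,18],[49,15],[50,0]]
[[0,20],[15,0],[33,16],[41,15],[42,18],[49,15],[50,0]]
[[0,20],[15,0],[33,16],[41,15],[42,18],[49,15],[50,0]]
[[0,20],[15,0],[33,16],[41,15],[42,18],[49,15],[50,0]]
[[0,20],[15,0],[25,5],[27,0],[33,16],[41,15],[42,18],[49,15],[50,0]]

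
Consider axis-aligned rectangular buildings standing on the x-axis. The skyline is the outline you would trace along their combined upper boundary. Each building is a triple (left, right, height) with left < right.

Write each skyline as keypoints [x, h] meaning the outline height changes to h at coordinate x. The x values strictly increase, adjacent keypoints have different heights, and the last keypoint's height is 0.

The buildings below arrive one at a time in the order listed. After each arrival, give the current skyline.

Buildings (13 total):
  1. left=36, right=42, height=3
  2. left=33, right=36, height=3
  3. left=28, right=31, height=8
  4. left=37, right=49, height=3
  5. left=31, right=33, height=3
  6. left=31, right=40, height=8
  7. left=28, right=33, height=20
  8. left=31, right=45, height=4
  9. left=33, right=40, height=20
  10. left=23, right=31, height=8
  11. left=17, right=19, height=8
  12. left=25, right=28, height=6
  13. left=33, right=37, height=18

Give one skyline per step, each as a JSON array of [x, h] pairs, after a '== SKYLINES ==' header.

== SKYLINES ==
[[36,3],[42,0]]
[[33,3],[42,0]]
[[28,8],[31,0],[33,3],[42,0]]
[[28,8],[31,0],[33,3],[49,0]]
[[28,8],[31,3],[49,0]]
[[28,8],[40,3],[49,0]]
[[28,20],[33,8],[40,3],[49,0]]
[[28,20],[33,8],[40,4],[45,3],[49,0]]
[[28,20],[40,4],[45,3],[49,0]]
[[23,8],[28,20],[40,4],[45,3],[49,0]]
[[17,8],[19,0],[23,8],[28,20],[40,4],[45,3],[49,0]]
[[17,8],[19,0],[23,8],[28,20],[40,4],[45,3],[49,0]]
[[17,8],[19,0],[23,8],[28,20],[40,4],[45,3],[49,0]]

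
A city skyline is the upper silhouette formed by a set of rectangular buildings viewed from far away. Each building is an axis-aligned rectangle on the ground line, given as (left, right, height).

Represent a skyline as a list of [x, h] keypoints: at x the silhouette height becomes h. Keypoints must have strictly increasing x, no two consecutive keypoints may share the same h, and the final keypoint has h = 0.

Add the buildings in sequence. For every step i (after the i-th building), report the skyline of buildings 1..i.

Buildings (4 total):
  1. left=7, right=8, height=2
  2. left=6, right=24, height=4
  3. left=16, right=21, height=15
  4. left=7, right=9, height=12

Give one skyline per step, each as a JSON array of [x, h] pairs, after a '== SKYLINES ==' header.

== SKYLINES ==
[[7,2],[8,0]]
[[6,4],[24,0]]
[[6,4],[16,15],[21,4],[24,0]]
[[6,4],[7,12],[9,4],[16,15],[21,4],[24,0]]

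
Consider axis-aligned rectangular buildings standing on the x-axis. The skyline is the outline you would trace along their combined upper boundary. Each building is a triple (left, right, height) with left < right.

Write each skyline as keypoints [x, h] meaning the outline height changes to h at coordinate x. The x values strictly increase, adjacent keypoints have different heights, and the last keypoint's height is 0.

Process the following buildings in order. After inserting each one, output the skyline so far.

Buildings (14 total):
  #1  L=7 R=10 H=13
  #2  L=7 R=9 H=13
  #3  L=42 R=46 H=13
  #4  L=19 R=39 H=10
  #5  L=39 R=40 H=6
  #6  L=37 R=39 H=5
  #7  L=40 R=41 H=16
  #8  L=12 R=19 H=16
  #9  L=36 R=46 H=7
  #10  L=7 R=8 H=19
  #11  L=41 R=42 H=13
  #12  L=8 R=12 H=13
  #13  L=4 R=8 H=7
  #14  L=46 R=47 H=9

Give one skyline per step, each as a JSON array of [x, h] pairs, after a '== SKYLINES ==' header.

== SKYLINES ==
[[7,13],[10,0]]
[[7,13],[10,0]]
[[7,13],[10,0],[42,13],[46,0]]
[[7,13],[10,0],[19,10],[39,0],[42,13],[46,0]]
[[7,13],[10,0],[19,10],[39,6],[40,0],[42,13],[46,0]]
[[7,13],[10,0],[19,10],[39,6],[40,0],[42,13],[46,0]]
[[7,13],[10,0],[19,10],[39,6],[40,16],[41,0],[42,13],[46,0]]
[[7,13],[10,0],[12,16],[19,10],[39,6],[40,16],[41,0],[42,13],[46,0]]
[[7,13],[10,0],[12,16],[19,10],[39,7],[40,16],[41,7],[42,13],[46,0]]
[[7,19],[8,13],[10,0],[12,16],[19,10],[39,7],[40,16],[41,7],[42,13],[46,0]]
[[7,19],[8,13],[10,0],[12,16],[19,10],[39,7],[40,16],[41,13],[46,0]]
[[7,19],[8,13],[12,16],[19,10],[39,7],[40,16],[41,13],[46,0]]
[[4,7],[7,19],[8,13],[12,16],[19,10],[39,7],[40,16],[41,13],[46,0]]
[[4,7],[7,19],[8,13],[12,16],[19,10],[39,7],[40,16],[41,13],[46,9],[47,0]]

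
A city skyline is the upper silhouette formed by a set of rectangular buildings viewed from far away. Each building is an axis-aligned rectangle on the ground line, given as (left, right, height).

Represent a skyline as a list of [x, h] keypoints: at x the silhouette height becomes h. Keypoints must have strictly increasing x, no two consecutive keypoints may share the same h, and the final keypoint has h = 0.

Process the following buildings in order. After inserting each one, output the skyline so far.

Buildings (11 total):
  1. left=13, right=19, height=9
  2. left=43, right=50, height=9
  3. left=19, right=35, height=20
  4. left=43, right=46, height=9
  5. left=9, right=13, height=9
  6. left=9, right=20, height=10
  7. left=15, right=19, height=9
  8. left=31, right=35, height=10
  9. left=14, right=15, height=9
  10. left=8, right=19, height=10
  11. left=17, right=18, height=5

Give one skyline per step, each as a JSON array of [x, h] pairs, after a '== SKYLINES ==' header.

== SKYLINES ==
[[13,9],[19,0]]
[[13,9],[19,0],[43,9],[50,0]]
[[13,9],[19,20],[35,0],[43,9],[50,0]]
[[13,9],[19,20],[35,0],[43,9],[50,0]]
[[9,9],[19,20],[35,0],[43,9],[50,0]]
[[9,10],[19,20],[35,0],[43,9],[50,0]]
[[9,10],[19,20],[35,0],[43,9],[50,0]]
[[9,10],[19,20],[35,0],[43,9],[50,0]]
[[9,10],[19,20],[35,0],[43,9],[50,0]]
[[8,10],[19,20],[35,0],[43,9],[50,0]]
[[8,10],[19,20],[35,0],[43,9],[50,0]]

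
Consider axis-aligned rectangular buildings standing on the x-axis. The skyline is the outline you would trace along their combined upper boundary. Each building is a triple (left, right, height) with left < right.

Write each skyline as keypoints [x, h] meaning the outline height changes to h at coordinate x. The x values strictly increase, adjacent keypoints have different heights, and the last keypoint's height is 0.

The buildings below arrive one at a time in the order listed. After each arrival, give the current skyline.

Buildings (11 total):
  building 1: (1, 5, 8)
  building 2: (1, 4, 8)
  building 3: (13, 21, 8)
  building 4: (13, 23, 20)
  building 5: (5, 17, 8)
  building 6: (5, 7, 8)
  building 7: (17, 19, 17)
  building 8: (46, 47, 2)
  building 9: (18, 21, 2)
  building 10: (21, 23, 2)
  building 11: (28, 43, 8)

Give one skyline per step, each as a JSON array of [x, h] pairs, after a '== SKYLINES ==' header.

== SKYLINES ==
[[1,8],[5,0]]
[[1,8],[5,0]]
[[1,8],[5,0],[13,8],[21,0]]
[[1,8],[5,0],[13,20],[23,0]]
[[1,8],[13,20],[23,0]]
[[1,8],[13,20],[23,0]]
[[1,8],[13,20],[23,0]]
[[1,8],[13,20],[23,0],[46,2],[47,0]]
[[1,8],[13,20],[23,0],[46,2],[47,0]]
[[1,8],[13,20],[23,0],[46,2],[47,0]]
[[1,8],[13,20],[23,0],[28,8],[43,0],[46,2],[47,0]]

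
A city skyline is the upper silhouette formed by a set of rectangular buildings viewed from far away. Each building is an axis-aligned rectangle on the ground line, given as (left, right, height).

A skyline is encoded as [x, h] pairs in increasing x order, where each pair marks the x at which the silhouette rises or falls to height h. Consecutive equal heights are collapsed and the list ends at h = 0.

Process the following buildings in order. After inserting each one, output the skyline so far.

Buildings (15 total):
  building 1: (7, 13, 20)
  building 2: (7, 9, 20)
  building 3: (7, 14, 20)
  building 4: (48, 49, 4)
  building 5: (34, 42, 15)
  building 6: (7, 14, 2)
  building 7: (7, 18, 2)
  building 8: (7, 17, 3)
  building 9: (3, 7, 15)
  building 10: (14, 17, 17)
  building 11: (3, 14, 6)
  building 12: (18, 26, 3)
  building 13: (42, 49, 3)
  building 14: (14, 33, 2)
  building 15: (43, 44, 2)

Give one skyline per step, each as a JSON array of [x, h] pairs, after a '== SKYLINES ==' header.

== SKYLINES ==
[[7,20],[13,0]]
[[7,20],[13,0]]
[[7,20],[14,0]]
[[7,20],[14,0],[48,4],[49,0]]
[[7,20],[14,0],[34,15],[42,0],[48,4],[49,0]]
[[7,20],[14,0],[34,15],[42,0],[48,4],[49,0]]
[[7,20],[14,2],[18,0],[34,15],[42,0],[48,4],[49,0]]
[[7,20],[14,3],[17,2],[18,0],[34,15],[42,0],[48,4],[49,0]]
[[3,15],[7,20],[14,3],[17,2],[18,0],[34,15],[42,0],[48,4],[49,0]]
[[3,15],[7,20],[14,17],[17,2],[18,0],[34,15],[42,0],[48,4],[49,0]]
[[3,15],[7,20],[14,17],[17,2],[18,0],[34,15],[42,0],[48,4],[49,0]]
[[3,15],[7,20],[14,17],[17,2],[18,3],[26,0],[34,15],[42,0],[48,4],[49,0]]
[[3,15],[7,20],[14,17],[17,2],[18,3],[26,0],[34,15],[42,3],[48,4],[49,0]]
[[3,15],[7,20],[14,17],[17,2],[18,3],[26,2],[33,0],[34,15],[42,3],[48,4],[49,0]]
[[3,15],[7,20],[14,17],[17,2],[18,3],[26,2],[33,0],[34,15],[42,3],[48,4],[49,0]]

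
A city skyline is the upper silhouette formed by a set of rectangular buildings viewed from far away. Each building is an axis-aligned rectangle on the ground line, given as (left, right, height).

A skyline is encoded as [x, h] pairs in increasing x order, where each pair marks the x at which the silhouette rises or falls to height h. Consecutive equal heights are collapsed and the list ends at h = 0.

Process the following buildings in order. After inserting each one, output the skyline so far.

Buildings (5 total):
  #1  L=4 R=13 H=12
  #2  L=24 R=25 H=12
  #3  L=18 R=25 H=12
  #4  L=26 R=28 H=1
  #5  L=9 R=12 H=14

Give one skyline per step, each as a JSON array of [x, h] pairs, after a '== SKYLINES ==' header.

== SKYLINES ==
[[4,12],[13,0]]
[[4,12],[13,0],[24,12],[25,0]]
[[4,12],[13,0],[18,12],[25,0]]
[[4,12],[13,0],[18,12],[25,0],[26,1],[28,0]]
[[4,12],[9,14],[12,12],[13,0],[18,12],[25,0],[26,1],[28,0]]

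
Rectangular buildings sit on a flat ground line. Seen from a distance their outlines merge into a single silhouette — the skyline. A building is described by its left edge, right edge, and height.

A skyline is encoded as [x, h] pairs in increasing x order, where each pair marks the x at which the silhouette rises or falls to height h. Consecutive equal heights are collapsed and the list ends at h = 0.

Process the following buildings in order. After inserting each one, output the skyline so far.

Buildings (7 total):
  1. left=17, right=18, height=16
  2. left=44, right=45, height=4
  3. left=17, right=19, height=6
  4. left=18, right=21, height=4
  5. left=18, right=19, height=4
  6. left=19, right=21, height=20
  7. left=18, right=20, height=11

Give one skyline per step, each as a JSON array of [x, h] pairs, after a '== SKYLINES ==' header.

== SKYLINES ==
[[17,16],[18,0]]
[[17,16],[18,0],[44,4],[45,0]]
[[17,16],[18,6],[19,0],[44,4],[45,0]]
[[17,16],[18,6],[19,4],[21,0],[44,4],[45,0]]
[[17,16],[18,6],[19,4],[21,0],[44,4],[45,0]]
[[17,16],[18,6],[19,20],[21,0],[44,4],[45,0]]
[[17,16],[18,11],[19,20],[21,0],[44,4],[45,0]]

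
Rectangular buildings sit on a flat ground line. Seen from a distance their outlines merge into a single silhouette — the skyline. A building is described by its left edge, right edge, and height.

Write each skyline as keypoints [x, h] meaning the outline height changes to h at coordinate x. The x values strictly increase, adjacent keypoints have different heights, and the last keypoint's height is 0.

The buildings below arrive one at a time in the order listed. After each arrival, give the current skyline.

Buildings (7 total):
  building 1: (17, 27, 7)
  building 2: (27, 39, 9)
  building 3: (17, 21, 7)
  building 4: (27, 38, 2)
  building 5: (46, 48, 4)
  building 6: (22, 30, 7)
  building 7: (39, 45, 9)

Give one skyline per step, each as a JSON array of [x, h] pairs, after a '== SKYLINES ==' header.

== SKYLINES ==
[[17,7],[27,0]]
[[17,7],[27,9],[39,0]]
[[17,7],[27,9],[39,0]]
[[17,7],[27,9],[39,0]]
[[17,7],[27,9],[39,0],[46,4],[48,0]]
[[17,7],[27,9],[39,0],[46,4],[48,0]]
[[17,7],[27,9],[45,0],[46,4],[48,0]]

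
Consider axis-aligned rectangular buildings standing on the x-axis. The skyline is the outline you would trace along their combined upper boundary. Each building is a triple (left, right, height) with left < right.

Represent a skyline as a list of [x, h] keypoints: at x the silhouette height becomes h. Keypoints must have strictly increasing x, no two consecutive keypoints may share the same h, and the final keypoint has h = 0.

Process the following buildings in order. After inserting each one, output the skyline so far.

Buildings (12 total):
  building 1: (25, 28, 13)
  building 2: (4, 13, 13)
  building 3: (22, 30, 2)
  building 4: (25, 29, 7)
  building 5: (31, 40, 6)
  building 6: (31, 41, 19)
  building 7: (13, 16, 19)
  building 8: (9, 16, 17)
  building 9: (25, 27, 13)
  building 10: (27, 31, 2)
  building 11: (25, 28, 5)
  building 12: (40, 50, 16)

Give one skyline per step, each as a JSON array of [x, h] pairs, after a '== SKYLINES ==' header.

== SKYLINES ==
[[25,13],[28,0]]
[[4,13],[13,0],[25,13],[28,0]]
[[4,13],[13,0],[22,2],[25,13],[28,2],[30,0]]
[[4,13],[13,0],[22,2],[25,13],[28,7],[29,2],[30,0]]
[[4,13],[13,0],[22,2],[25,13],[28,7],[29,2],[30,0],[31,6],[40,0]]
[[4,13],[13,0],[22,2],[25,13],[28,7],[29,2],[30,0],[31,19],[41,0]]
[[4,13],[13,19],[16,0],[22,2],[25,13],[28,7],[29,2],[30,0],[31,19],[41,0]]
[[4,13],[9,17],[13,19],[16,0],[22,2],[25,13],[28,7],[29,2],[30,0],[31,19],[41,0]]
[[4,13],[9,17],[13,19],[16,0],[22,2],[25,13],[28,7],[29,2],[30,0],[31,19],[41,0]]
[[4,13],[9,17],[13,19],[16,0],[22,2],[25,13],[28,7],[29,2],[31,19],[41,0]]
[[4,13],[9,17],[13,19],[16,0],[22,2],[25,13],[28,7],[29,2],[31,19],[41,0]]
[[4,13],[9,17],[13,19],[16,0],[22,2],[25,13],[28,7],[29,2],[31,19],[41,16],[50,0]]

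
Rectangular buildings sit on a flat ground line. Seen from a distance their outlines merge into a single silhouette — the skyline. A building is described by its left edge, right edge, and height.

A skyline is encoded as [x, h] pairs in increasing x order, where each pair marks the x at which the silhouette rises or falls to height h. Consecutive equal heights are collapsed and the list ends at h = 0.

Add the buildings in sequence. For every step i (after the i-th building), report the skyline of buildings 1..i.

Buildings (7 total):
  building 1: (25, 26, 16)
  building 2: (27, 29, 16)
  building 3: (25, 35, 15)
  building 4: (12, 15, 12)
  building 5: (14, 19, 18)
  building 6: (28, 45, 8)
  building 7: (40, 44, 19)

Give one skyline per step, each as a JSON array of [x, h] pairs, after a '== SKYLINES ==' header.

== SKYLINES ==
[[25,16],[26,0]]
[[25,16],[26,0],[27,16],[29,0]]
[[25,16],[26,15],[27,16],[29,15],[35,0]]
[[12,12],[15,0],[25,16],[26,15],[27,16],[29,15],[35,0]]
[[12,12],[14,18],[19,0],[25,16],[26,15],[27,16],[29,15],[35,0]]
[[12,12],[14,18],[19,0],[25,16],[26,15],[27,16],[29,15],[35,8],[45,0]]
[[12,12],[14,18],[19,0],[25,16],[26,15],[27,16],[29,15],[35,8],[40,19],[44,8],[45,0]]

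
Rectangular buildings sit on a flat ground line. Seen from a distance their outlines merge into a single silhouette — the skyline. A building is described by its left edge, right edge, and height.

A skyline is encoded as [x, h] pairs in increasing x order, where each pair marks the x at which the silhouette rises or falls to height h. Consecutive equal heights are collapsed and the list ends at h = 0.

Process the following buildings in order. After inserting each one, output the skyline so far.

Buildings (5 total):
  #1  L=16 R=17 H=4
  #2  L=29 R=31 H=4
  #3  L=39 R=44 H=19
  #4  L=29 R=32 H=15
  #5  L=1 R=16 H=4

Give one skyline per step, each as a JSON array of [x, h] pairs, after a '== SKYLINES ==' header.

== SKYLINES ==
[[16,4],[17,0]]
[[16,4],[17,0],[29,4],[31,0]]
[[16,4],[17,0],[29,4],[31,0],[39,19],[44,0]]
[[16,4],[17,0],[29,15],[32,0],[39,19],[44,0]]
[[1,4],[17,0],[29,15],[32,0],[39,19],[44,0]]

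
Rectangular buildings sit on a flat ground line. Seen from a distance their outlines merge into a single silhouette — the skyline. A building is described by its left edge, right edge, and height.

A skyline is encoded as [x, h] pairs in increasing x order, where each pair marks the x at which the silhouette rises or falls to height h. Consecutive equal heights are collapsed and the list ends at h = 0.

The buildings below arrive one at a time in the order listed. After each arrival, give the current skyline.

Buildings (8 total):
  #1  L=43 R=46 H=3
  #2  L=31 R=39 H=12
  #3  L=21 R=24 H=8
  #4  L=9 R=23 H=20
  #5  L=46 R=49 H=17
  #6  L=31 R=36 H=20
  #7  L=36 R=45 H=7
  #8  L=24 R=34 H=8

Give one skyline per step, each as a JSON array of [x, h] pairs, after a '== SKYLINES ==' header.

== SKYLINES ==
[[43,3],[46,0]]
[[31,12],[39,0],[43,3],[46,0]]
[[21,8],[24,0],[31,12],[39,0],[43,3],[46,0]]
[[9,20],[23,8],[24,0],[31,12],[39,0],[43,3],[46,0]]
[[9,20],[23,8],[24,0],[31,12],[39,0],[43,3],[46,17],[49,0]]
[[9,20],[23,8],[24,0],[31,20],[36,12],[39,0],[43,3],[46,17],[49,0]]
[[9,20],[23,8],[24,0],[31,20],[36,12],[39,7],[45,3],[46,17],[49,0]]
[[9,20],[23,8],[31,20],[36,12],[39,7],[45,3],[46,17],[49,0]]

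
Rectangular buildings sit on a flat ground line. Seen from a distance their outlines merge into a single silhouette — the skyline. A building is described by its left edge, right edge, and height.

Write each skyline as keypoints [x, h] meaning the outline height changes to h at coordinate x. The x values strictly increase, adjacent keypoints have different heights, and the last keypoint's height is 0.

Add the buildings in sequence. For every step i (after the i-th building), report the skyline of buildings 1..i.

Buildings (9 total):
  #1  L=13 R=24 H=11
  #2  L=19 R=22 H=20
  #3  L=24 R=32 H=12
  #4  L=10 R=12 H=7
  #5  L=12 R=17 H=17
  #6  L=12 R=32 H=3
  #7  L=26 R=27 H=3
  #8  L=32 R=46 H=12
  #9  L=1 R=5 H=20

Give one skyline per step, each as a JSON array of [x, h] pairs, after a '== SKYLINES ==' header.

== SKYLINES ==
[[13,11],[24,0]]
[[13,11],[19,20],[22,11],[24,0]]
[[13,11],[19,20],[22,11],[24,12],[32,0]]
[[10,7],[12,0],[13,11],[19,20],[22,11],[24,12],[32,0]]
[[10,7],[12,17],[17,11],[19,20],[22,11],[24,12],[32,0]]
[[10,7],[12,17],[17,11],[19,20],[22,11],[24,12],[32,0]]
[[10,7],[12,17],[17,11],[19,20],[22,11],[24,12],[32,0]]
[[10,7],[12,17],[17,11],[19,20],[22,11],[24,12],[46,0]]
[[1,20],[5,0],[10,7],[12,17],[17,11],[19,20],[22,11],[24,12],[46,0]]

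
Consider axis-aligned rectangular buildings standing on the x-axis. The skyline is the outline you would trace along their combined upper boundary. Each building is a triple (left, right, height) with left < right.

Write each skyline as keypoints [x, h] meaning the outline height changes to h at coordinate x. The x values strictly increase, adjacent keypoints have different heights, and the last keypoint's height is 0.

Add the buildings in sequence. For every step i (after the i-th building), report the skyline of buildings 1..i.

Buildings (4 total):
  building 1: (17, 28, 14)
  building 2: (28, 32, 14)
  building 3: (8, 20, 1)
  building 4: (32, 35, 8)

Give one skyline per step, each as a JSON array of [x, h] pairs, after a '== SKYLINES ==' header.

== SKYLINES ==
[[17,14],[28,0]]
[[17,14],[32,0]]
[[8,1],[17,14],[32,0]]
[[8,1],[17,14],[32,8],[35,0]]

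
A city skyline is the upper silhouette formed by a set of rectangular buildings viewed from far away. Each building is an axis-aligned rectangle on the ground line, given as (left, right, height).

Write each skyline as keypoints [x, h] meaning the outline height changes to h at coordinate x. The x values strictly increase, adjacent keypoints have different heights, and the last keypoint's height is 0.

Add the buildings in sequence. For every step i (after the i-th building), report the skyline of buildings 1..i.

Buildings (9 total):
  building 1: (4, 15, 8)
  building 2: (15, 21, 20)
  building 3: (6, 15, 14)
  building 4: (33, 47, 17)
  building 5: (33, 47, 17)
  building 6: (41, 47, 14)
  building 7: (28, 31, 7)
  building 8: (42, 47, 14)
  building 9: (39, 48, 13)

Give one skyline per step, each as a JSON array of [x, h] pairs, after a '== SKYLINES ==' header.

== SKYLINES ==
[[4,8],[15,0]]
[[4,8],[15,20],[21,0]]
[[4,8],[6,14],[15,20],[21,0]]
[[4,8],[6,14],[15,20],[21,0],[33,17],[47,0]]
[[4,8],[6,14],[15,20],[21,0],[33,17],[47,0]]
[[4,8],[6,14],[15,20],[21,0],[33,17],[47,0]]
[[4,8],[6,14],[15,20],[21,0],[28,7],[31,0],[33,17],[47,0]]
[[4,8],[6,14],[15,20],[21,0],[28,7],[31,0],[33,17],[47,0]]
[[4,8],[6,14],[15,20],[21,0],[28,7],[31,0],[33,17],[47,13],[48,0]]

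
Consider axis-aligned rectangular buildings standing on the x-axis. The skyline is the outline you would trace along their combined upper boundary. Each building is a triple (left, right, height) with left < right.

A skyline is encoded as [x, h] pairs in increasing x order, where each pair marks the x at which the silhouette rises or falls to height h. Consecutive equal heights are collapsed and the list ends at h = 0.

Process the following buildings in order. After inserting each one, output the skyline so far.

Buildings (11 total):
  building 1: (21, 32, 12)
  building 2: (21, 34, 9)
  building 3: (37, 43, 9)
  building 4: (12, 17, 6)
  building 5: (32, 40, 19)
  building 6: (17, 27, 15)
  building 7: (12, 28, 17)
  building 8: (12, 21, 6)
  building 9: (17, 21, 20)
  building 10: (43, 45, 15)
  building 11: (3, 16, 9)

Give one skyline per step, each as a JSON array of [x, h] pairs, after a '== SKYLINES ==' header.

== SKYLINES ==
[[21,12],[32,0]]
[[21,12],[32,9],[34,0]]
[[21,12],[32,9],[34,0],[37,9],[43,0]]
[[12,6],[17,0],[21,12],[32,9],[34,0],[37,9],[43,0]]
[[12,6],[17,0],[21,12],[32,19],[40,9],[43,0]]
[[12,6],[17,15],[27,12],[32,19],[40,9],[43,0]]
[[12,17],[28,12],[32,19],[40,9],[43,0]]
[[12,17],[28,12],[32,19],[40,9],[43,0]]
[[12,17],[17,20],[21,17],[28,12],[32,19],[40,9],[43,0]]
[[12,17],[17,20],[21,17],[28,12],[32,19],[40,9],[43,15],[45,0]]
[[3,9],[12,17],[17,20],[21,17],[28,12],[32,19],[40,9],[43,15],[45,0]]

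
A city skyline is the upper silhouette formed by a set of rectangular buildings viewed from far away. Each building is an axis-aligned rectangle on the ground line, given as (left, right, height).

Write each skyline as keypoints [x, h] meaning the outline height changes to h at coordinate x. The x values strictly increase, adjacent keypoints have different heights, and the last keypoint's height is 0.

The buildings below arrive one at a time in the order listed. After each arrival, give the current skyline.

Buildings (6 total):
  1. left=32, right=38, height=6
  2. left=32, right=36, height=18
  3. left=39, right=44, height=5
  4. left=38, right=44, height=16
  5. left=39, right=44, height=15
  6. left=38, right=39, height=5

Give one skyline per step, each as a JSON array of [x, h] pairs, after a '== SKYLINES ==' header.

== SKYLINES ==
[[32,6],[38,0]]
[[32,18],[36,6],[38,0]]
[[32,18],[36,6],[38,0],[39,5],[44,0]]
[[32,18],[36,6],[38,16],[44,0]]
[[32,18],[36,6],[38,16],[44,0]]
[[32,18],[36,6],[38,16],[44,0]]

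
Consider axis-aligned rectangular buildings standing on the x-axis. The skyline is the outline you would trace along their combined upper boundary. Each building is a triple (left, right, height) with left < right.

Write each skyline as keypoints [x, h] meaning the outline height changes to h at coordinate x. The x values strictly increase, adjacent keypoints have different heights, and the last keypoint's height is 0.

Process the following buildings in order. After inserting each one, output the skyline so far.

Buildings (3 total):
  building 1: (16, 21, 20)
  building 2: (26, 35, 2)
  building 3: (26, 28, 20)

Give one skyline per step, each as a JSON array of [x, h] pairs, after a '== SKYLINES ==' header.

== SKYLINES ==
[[16,20],[21,0]]
[[16,20],[21,0],[26,2],[35,0]]
[[16,20],[21,0],[26,20],[28,2],[35,0]]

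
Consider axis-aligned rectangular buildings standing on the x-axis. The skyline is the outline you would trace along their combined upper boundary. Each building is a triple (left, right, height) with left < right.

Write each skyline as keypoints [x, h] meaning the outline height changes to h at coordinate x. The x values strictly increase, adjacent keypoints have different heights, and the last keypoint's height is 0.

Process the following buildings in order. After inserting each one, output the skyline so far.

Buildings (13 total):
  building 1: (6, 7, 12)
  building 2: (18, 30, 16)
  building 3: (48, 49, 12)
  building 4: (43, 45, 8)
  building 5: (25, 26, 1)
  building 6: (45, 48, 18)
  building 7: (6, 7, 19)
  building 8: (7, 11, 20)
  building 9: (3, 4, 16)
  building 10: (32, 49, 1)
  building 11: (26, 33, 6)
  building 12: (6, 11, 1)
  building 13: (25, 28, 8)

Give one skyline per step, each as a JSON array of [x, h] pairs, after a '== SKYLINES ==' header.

== SKYLINES ==
[[6,12],[7,0]]
[[6,12],[7,0],[18,16],[30,0]]
[[6,12],[7,0],[18,16],[30,0],[48,12],[49,0]]
[[6,12],[7,0],[18,16],[30,0],[43,8],[45,0],[48,12],[49,0]]
[[6,12],[7,0],[18,16],[30,0],[43,8],[45,0],[48,12],[49,0]]
[[6,12],[7,0],[18,16],[30,0],[43,8],[45,18],[48,12],[49,0]]
[[6,19],[7,0],[18,16],[30,0],[43,8],[45,18],[48,12],[49,0]]
[[6,19],[7,20],[11,0],[18,16],[30,0],[43,8],[45,18],[48,12],[49,0]]
[[3,16],[4,0],[6,19],[7,20],[11,0],[18,16],[30,0],[43,8],[45,18],[48,12],[49,0]]
[[3,16],[4,0],[6,19],[7,20],[11,0],[18,16],[30,0],[32,1],[43,8],[45,18],[48,12],[49,0]]
[[3,16],[4,0],[6,19],[7,20],[11,0],[18,16],[30,6],[33,1],[43,8],[45,18],[48,12],[49,0]]
[[3,16],[4,0],[6,19],[7,20],[11,0],[18,16],[30,6],[33,1],[43,8],[45,18],[48,12],[49,0]]
[[3,16],[4,0],[6,19],[7,20],[11,0],[18,16],[30,6],[33,1],[43,8],[45,18],[48,12],[49,0]]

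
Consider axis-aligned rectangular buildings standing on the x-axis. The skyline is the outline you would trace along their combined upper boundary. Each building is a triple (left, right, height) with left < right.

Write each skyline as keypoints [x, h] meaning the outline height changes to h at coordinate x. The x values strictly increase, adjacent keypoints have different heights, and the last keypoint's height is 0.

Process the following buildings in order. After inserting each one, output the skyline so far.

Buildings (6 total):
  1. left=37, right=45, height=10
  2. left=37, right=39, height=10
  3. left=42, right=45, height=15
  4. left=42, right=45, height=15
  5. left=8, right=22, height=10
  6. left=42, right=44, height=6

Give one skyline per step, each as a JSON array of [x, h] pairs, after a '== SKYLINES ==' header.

== SKYLINES ==
[[37,10],[45,0]]
[[37,10],[45,0]]
[[37,10],[42,15],[45,0]]
[[37,10],[42,15],[45,0]]
[[8,10],[22,0],[37,10],[42,15],[45,0]]
[[8,10],[22,0],[37,10],[42,15],[45,0]]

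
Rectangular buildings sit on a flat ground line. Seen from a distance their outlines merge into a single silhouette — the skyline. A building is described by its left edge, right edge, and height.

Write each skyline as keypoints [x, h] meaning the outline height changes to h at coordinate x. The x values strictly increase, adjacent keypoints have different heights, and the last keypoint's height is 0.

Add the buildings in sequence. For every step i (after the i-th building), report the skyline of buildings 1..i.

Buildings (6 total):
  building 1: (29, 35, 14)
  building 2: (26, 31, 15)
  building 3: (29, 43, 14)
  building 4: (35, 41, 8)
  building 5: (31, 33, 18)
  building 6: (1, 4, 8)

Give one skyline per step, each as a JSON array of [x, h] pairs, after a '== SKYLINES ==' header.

== SKYLINES ==
[[29,14],[35,0]]
[[26,15],[31,14],[35,0]]
[[26,15],[31,14],[43,0]]
[[26,15],[31,14],[43,0]]
[[26,15],[31,18],[33,14],[43,0]]
[[1,8],[4,0],[26,15],[31,18],[33,14],[43,0]]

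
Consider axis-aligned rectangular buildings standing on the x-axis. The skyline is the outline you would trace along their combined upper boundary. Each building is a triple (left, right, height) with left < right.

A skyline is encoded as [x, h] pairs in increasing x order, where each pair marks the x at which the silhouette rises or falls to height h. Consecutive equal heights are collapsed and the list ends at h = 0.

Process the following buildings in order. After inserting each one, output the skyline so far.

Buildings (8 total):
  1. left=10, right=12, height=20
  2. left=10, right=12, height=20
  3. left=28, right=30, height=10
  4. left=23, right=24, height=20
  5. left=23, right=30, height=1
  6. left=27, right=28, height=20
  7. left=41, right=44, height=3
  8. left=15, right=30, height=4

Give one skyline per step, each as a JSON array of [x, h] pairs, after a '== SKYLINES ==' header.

== SKYLINES ==
[[10,20],[12,0]]
[[10,20],[12,0]]
[[10,20],[12,0],[28,10],[30,0]]
[[10,20],[12,0],[23,20],[24,0],[28,10],[30,0]]
[[10,20],[12,0],[23,20],[24,1],[28,10],[30,0]]
[[10,20],[12,0],[23,20],[24,1],[27,20],[28,10],[30,0]]
[[10,20],[12,0],[23,20],[24,1],[27,20],[28,10],[30,0],[41,3],[44,0]]
[[10,20],[12,0],[15,4],[23,20],[24,4],[27,20],[28,10],[30,0],[41,3],[44,0]]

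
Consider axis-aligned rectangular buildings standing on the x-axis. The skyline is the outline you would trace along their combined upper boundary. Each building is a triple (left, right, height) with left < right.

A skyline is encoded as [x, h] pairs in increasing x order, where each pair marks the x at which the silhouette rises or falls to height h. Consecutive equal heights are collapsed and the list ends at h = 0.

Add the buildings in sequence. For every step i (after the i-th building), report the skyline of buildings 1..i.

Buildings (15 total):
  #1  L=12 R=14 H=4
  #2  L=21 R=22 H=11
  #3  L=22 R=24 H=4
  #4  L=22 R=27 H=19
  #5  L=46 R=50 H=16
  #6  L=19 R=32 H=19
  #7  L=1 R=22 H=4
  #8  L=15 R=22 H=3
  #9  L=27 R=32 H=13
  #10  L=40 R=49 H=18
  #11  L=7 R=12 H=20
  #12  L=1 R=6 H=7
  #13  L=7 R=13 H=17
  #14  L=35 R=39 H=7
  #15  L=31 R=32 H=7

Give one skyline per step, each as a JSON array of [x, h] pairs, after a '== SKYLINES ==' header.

== SKYLINES ==
[[12,4],[14,0]]
[[12,4],[14,0],[21,11],[22,0]]
[[12,4],[14,0],[21,11],[22,4],[24,0]]
[[12,4],[14,0],[21,11],[22,19],[27,0]]
[[12,4],[14,0],[21,11],[22,19],[27,0],[46,16],[50,0]]
[[12,4],[14,0],[19,19],[32,0],[46,16],[50,0]]
[[1,4],[19,19],[32,0],[46,16],[50,0]]
[[1,4],[19,19],[32,0],[46,16],[50,0]]
[[1,4],[19,19],[32,0],[46,16],[50,0]]
[[1,4],[19,19],[32,0],[40,18],[49,16],[50,0]]
[[1,4],[7,20],[12,4],[19,19],[32,0],[40,18],[49,16],[50,0]]
[[1,7],[6,4],[7,20],[12,4],[19,19],[32,0],[40,18],[49,16],[50,0]]
[[1,7],[6,4],[7,20],[12,17],[13,4],[19,19],[32,0],[40,18],[49,16],[50,0]]
[[1,7],[6,4],[7,20],[12,17],[13,4],[19,19],[32,0],[35,7],[39,0],[40,18],[49,16],[50,0]]
[[1,7],[6,4],[7,20],[12,17],[13,4],[19,19],[32,0],[35,7],[39,0],[40,18],[49,16],[50,0]]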